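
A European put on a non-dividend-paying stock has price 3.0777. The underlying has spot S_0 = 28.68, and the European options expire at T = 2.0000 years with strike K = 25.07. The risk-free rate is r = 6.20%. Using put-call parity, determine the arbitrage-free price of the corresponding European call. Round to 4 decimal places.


Put-call parity: C - P = S_0 * exp(-qT) - K * exp(-rT).
S_0 * exp(-qT) = 28.6800 * 1.00000000 = 28.68000000
K * exp(-rT) = 25.0700 * 0.88337984 = 22.14633261
C = P + S*exp(-qT) - K*exp(-rT)
C = 3.0777 + 28.68000000 - 22.14633261 = 9.6114

Answer: Call price = 9.6114


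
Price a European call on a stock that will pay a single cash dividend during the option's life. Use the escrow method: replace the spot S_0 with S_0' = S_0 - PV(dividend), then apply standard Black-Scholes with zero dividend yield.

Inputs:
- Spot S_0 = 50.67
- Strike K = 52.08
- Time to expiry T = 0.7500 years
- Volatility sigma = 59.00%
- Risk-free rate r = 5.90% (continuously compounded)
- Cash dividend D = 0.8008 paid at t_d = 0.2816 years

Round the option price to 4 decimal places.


PV(D) = D * exp(-r * t_d) = 0.8008 * 0.98352286 = 0.78760510
S_0' = S_0 - PV(D) = 50.6700 - 0.78760510 = 49.88239490
d1 = (ln(S_0'/K) + (r + sigma^2/2)*T) / (sigma*sqrt(T)) = 0.25770300
d2 = d1 - sigma*sqrt(T) = -0.25325199
exp(-rT) = 0.95671475
N(d1) = 0.60168194; N(d2) = 0.40003675
C = S_0' * N(d1) - K * exp(-rT) * N(d2) = 49.88239490 * 0.60168194 - 52.0800 * 0.95671475 * 0.40003675 = 10.0812

Answer: Price = 10.0812


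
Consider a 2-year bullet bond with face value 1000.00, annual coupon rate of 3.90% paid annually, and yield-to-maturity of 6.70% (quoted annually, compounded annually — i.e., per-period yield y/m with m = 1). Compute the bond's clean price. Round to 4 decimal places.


Answer: Price = 949.1642

Derivation:
Coupon per period c = face * coupon_rate / m = 39.000000
Periods per year m = 1; per-period yield y/m = 0.067000
Number of cashflows N = 2
Cashflows (t years, CF_t, discount factor 1/(1+y/m)^(m*t), PV):
  t = 1.0000: CF_t = 39.000000, DF = 0.937207, PV = 36.551078
  t = 2.0000: CF_t = 1039.000000, DF = 0.878357, PV = 912.613121
Price P = sum_t PV_t = 949.164199


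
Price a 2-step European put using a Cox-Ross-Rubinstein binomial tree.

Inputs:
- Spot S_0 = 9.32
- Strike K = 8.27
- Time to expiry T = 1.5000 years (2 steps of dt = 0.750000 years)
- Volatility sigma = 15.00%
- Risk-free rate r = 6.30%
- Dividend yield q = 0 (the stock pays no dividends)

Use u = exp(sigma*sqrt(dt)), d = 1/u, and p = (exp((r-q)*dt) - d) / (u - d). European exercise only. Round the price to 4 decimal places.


dt = T/N = 0.750000
u = exp(sigma*sqrt(dt)) = 1.138719; d = 1/u = 0.878180
p = (exp((r-q)*dt) - d) / (u - d) = 0.653277
Discount per step: exp(-r*dt) = 0.953849
Stock lattice S(k, i) with i counting down-moves:
  k=0: S(0,0) = 9.3200
  k=1: S(1,0) = 10.6129; S(1,1) = 8.1846
  k=2: S(2,0) = 12.0851; S(2,1) = 9.3200; S(2,2) = 7.1876
Terminal payoffs V(N, i) = max(K - S_T, 0):
  V(2,0) = 0.000000; V(2,1) = 0.000000; V(2,2) = 1.082417
Backward induction: V(k, i) = exp(-r*dt) * [p * V(k+1, i) + (1-p) * V(k+1, i+1)].
  V(1,0) = exp(-r*dt) * [p*0.000000 + (1-p)*0.000000] = 0.000000
  V(1,1) = exp(-r*dt) * [p*0.000000 + (1-p)*1.082417] = 0.357978
  V(0,0) = exp(-r*dt) * [p*0.000000 + (1-p)*0.357978] = 0.118391

Answer: Price = V(0,0) = 0.1184


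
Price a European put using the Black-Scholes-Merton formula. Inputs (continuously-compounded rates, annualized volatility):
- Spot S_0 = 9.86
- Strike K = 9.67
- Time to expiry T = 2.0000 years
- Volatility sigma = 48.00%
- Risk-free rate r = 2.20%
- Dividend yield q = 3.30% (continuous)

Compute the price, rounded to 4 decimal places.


Answer: Price = 2.4674

Derivation:
d1 = (ln(S/K) + (r - q + 0.5*sigma^2) * T) / (sigma * sqrt(T)) = 0.33566633
d2 = d1 - sigma * sqrt(T) = -0.34315618
exp(-rT) = 0.95695396; exp(-qT) = 0.93613086
P = K * exp(-rT) * N(-d2) - S_0 * exp(-qT) * N(-d1)
N(-d1) = 0.36856125; N(-d2) = 0.63425952
P = 9.6700 * 0.95695396 * 0.63425952 - 9.8600 * 0.93613086 * 0.36856125 = 2.4674


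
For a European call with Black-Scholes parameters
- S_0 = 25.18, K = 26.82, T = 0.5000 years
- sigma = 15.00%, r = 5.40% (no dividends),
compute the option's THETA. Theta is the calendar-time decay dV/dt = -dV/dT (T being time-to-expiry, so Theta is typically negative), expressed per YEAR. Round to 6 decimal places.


d1 = -0.2873007778; d2 = -0.3933667950
phi(d1) = 0.3828127160; exp(-qT) = 1.0000000000; exp(-rT) = 0.9733612415
Theta = -S*exp(-qT)*phi(d1)*sigma/(2*sqrt(T)) - r*K*exp(-rT)*N(d2) + q*S*exp(-qT)*N(d1)
N(d1) = 0.3869410136; N(d2) = 0.3470242954; sqrt(T) = 0.7071067812
Term 1 = -25.1800 * 1.0000000000 * 0.3828127160 * 0.1500 / (2 * 0.7071067812) = -1.0223941184
Term 2 = -0.0540 * 26.8200 * 0.9733612415 * 0.3470242954 = -0.4892000170
Term 3 = 0 (no dividend yield, q = 0)
Theta = -1.0223941184 + (-0.4892000170) + (0.0000000000) = -1.511594

Answer: Theta = -1.511594


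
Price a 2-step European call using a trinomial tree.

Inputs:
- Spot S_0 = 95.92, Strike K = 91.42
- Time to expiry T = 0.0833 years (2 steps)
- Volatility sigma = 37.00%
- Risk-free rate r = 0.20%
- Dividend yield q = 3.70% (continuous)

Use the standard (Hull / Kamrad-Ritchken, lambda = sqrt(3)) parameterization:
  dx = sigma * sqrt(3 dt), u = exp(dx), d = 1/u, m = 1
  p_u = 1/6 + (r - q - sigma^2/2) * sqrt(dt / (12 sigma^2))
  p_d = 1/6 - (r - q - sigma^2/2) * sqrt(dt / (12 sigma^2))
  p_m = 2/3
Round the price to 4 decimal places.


Answer: Price = V(0,0) = 6.5801

Derivation:
dt = T/N = 0.041650; dx = sigma*sqrt(3*dt) = 0.130789
u = exp(dx) = 1.139727; d = 1/u = 0.877403
p_u = 0.150195, p_m = 0.666667, p_d = 0.183139
Discount per step: exp(-r*dt) = 0.999917
Stock lattice S(k, j) with j the centered position index:
  k=0: S(0,+0) = 95.9200
  k=1: S(1,-1) = 84.1605; S(1,+0) = 95.9200; S(1,+1) = 109.3226
  k=2: S(2,-2) = 73.8427; S(2,-1) = 84.1605; S(2,+0) = 95.9200; S(2,+1) = 109.3226; S(2,+2) = 124.5979
Terminal payoffs V(N, j) = max(S_T - K, 0):
  V(2,-2) = 0.000000; V(2,-1) = 0.000000; V(2,+0) = 4.500000; V(2,+1) = 17.902595; V(2,+2) = 33.177892
Backward induction: V(k, j) = exp(-r*dt) * [p_u * V(k+1, j+1) + p_m * V(k+1, j) + p_d * V(k+1, j-1)]
  V(1,-1) = exp(-r*dt) * [p_u*4.500000 + p_m*0.000000 + p_d*0.000000] = 0.675820
  V(1,+0) = exp(-r*dt) * [p_u*17.902595 + p_m*4.500000 + p_d*0.000000] = 5.688401
  V(1,+1) = exp(-r*dt) * [p_u*33.177892 + p_m*17.902595 + p_d*4.500000] = 17.740853
  V(0,+0) = exp(-r*dt) * [p_u*17.740853 + p_m*5.688401 + p_d*0.675820] = 6.580070


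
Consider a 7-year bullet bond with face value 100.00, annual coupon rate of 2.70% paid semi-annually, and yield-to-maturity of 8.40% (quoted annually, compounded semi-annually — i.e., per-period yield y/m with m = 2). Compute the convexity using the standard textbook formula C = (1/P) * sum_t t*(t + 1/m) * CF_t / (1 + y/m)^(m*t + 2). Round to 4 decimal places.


Answer: Convexity = 41.8773

Derivation:
Coupon per period c = face * coupon_rate / m = 1.350000
Periods per year m = 2; per-period yield y/m = 0.042000
Number of cashflows N = 14
Cashflows (t years, CF_t, discount factor 1/(1+y/m)^(m*t), PV):
  t = 0.5000: CF_t = 1.350000, DF = 0.959693, PV = 1.295585
  t = 1.0000: CF_t = 1.350000, DF = 0.921010, PV = 1.243364
  t = 1.5000: CF_t = 1.350000, DF = 0.883887, PV = 1.193248
  t = 2.0000: CF_t = 1.350000, DF = 0.848260, PV = 1.145151
  t = 2.5000: CF_t = 1.350000, DF = 0.814069, PV = 1.098994
  t = 3.0000: CF_t = 1.350000, DF = 0.781257, PV = 1.054696
  t = 3.5000: CF_t = 1.350000, DF = 0.749766, PV = 1.012185
  t = 4.0000: CF_t = 1.350000, DF = 0.719545, PV = 0.971386
  t = 4.5000: CF_t = 1.350000, DF = 0.690543, PV = 0.932233
  t = 5.0000: CF_t = 1.350000, DF = 0.662709, PV = 0.894657
  t = 5.5000: CF_t = 1.350000, DF = 0.635997, PV = 0.858596
  t = 6.0000: CF_t = 1.350000, DF = 0.610362, PV = 0.823988
  t = 6.5000: CF_t = 1.350000, DF = 0.585760, PV = 0.790776
  t = 7.0000: CF_t = 101.350000, DF = 0.562150, PV = 56.973866
Price P = sum_t PV_t = 70.288725
Convexity numerator sum_t t*(t + 1/m) * CF_t / (1+y/m)^(m*t + 2):
  t = 0.5000: term = 0.596624
  t = 1.0000: term = 1.717727
  t = 1.5000: term = 3.296981
  t = 2.0000: term = 5.273482
  t = 2.5000: term = 7.591385
  t = 3.0000: term = 10.199557
  t = 3.5000: term = 13.051257
  t = 4.0000: term = 16.103827
  t = 4.5000: term = 19.318410
  t = 5.0000: term = 22.659683
  t = 5.5000: term = 26.095605
  t = 6.0000: term = 29.597178
  t = 6.5000: term = 33.138236
  t = 7.0000: term = 2754.860126
Convexity = (1/P) * sum = 2943.500076 / 70.288725 = 41.877272


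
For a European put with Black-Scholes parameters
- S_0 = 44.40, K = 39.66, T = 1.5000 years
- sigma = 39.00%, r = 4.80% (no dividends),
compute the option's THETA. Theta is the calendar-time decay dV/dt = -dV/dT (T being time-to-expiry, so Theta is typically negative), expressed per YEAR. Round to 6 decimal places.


d1 = 0.6259207233; d2 = 0.1482702235
phi(d1) = 0.3279720430; exp(-qT) = 1.0000000000; exp(-rT) = 0.9305308958
Theta = -S*exp(-qT)*phi(d1)*sigma/(2*sqrt(T)) + r*K*exp(-rT)*N(-d2) - q*S*exp(-qT)*N(-d1)
N(-d1) = 0.2656834706; N(-d2) = 0.4410647569; sqrt(T) = 1.2247448714
Term 1 = -44.4000 * 1.0000000000 * 0.3279720430 * 0.3900 / (2 * 1.2247448714) = -2.3185089520
Term 2 = 0.0480 * 39.6600 * 0.9305308958 * 0.4410647569 = 0.7813166901
Term 3 = 0 (no dividend yield, q = 0)
Theta = -2.3185089520 + (0.7813166901) + (0.0000000000) = -1.537192

Answer: Theta = -1.537192


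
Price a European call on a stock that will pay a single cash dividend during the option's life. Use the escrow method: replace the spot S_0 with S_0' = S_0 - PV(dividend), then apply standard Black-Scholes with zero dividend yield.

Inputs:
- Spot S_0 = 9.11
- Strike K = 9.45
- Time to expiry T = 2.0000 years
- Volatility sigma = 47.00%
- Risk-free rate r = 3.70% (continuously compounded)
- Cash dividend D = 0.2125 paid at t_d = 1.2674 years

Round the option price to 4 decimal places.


PV(D) = D * exp(-r * t_d) = 0.2125 * 0.95418873 = 0.20276510
S_0' = S_0 - PV(D) = 9.1100 - 0.20276510 = 8.90723490
d1 = (ln(S_0'/K) + (r + sigma^2/2)*T) / (sigma*sqrt(T)) = 0.35468042
d2 = d1 - sigma*sqrt(T) = -0.30999995
exp(-rT) = 0.92867169
N(d1) = 0.63858549; N(d2) = 0.37828050
C = S_0' * N(d1) - K * exp(-rT) * N(d2) = 8.90723490 * 0.63858549 - 9.4500 * 0.92867169 * 0.37828050 = 2.3683

Answer: Price = 2.3683


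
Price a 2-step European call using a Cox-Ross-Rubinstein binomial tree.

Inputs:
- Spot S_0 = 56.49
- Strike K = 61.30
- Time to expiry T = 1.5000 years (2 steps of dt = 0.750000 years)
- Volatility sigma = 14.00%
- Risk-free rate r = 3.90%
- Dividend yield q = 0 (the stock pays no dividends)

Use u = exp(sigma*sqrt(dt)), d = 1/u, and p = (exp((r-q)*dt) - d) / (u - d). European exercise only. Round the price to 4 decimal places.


Answer: Price = V(0,0) = 3.5321

Derivation:
dt = T/N = 0.750000
u = exp(sigma*sqrt(dt)) = 1.128900; d = 1/u = 0.885818
p = (exp((r-q)*dt) - d) / (u - d) = 0.591833
Discount per step: exp(-r*dt) = 0.971174
Stock lattice S(k, i) with i counting down-moves:
  k=0: S(0,0) = 56.4900
  k=1: S(1,0) = 63.7716; S(1,1) = 50.0399
  k=2: S(2,0) = 71.9917; S(2,1) = 56.4900; S(2,2) = 44.3262
Terminal payoffs V(N, i) = max(S_T - K, 0):
  V(2,0) = 10.691694; V(2,1) = 0.000000; V(2,2) = 0.000000
Backward induction: V(k, i) = exp(-r*dt) * [p * V(k+1, i) + (1-p) * V(k+1, i+1)].
  V(1,0) = exp(-r*dt) * [p*10.691694 + (1-p)*0.000000] = 6.145295
  V(1,1) = exp(-r*dt) * [p*0.000000 + (1-p)*0.000000] = 0.000000
  V(0,0) = exp(-r*dt) * [p*6.145295 + (1-p)*0.000000] = 3.532149


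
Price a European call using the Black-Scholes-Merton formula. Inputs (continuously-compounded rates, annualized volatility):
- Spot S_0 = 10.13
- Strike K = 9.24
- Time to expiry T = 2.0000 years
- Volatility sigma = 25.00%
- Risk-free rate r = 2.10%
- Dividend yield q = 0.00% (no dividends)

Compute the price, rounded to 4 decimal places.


Answer: Price = 2.0607

Derivation:
d1 = (ln(S/K) + (r - q + 0.5*sigma^2) * T) / (sigma * sqrt(T)) = 0.55567119
d2 = d1 - sigma * sqrt(T) = 0.20211780
exp(-rT) = 0.95886978; exp(-qT) = 1.00000000
C = S_0 * exp(-qT) * N(d1) - K * exp(-rT) * N(d2)
N(d1) = 0.71078217; N(d2) = 0.58008768
C = 10.1300 * 1.00000000 * 0.71078217 - 9.2400 * 0.95886978 * 0.58008768 = 2.0607


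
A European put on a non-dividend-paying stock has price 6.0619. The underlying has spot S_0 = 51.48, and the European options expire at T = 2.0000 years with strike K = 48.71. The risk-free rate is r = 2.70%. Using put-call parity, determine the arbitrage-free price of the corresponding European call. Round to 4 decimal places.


Answer: Call price = 11.3925

Derivation:
Put-call parity: C - P = S_0 * exp(-qT) - K * exp(-rT).
S_0 * exp(-qT) = 51.4800 * 1.00000000 = 51.48000000
K * exp(-rT) = 48.7100 * 0.94743211 = 46.14941791
C = P + S*exp(-qT) - K*exp(-rT)
C = 6.0619 + 51.48000000 - 46.14941791 = 11.3925


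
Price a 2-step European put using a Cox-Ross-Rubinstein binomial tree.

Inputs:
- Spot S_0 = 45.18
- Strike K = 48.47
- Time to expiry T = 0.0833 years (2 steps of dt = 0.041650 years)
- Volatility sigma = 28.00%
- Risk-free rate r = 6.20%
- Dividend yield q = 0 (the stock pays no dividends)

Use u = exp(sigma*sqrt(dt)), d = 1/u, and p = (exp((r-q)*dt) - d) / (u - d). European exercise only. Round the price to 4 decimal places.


Answer: Price = V(0,0) = 3.6008

Derivation:
dt = T/N = 0.041650
u = exp(sigma*sqrt(dt)) = 1.058808; d = 1/u = 0.944459
p = (exp((r-q)*dt) - d) / (u - d) = 0.508330
Discount per step: exp(-r*dt) = 0.997421
Stock lattice S(k, i) with i counting down-moves:
  k=0: S(0,0) = 45.1800
  k=1: S(1,0) = 47.8369; S(1,1) = 42.6706
  k=2: S(2,0) = 50.6501; S(2,1) = 45.1800; S(2,2) = 40.3007
Terminal payoffs V(N, i) = max(K - S_T, 0):
  V(2,0) = 0.000000; V(2,1) = 3.290000; V(2,2) = 8.169340
Backward induction: V(k, i) = exp(-r*dt) * [p * V(k+1, i) + (1-p) * V(k+1, i+1)].
  V(1,0) = exp(-r*dt) * [p*0.000000 + (1-p)*3.290000] = 1.613423
  V(1,1) = exp(-r*dt) * [p*3.290000 + (1-p)*8.169340] = 5.674354
  V(0,0) = exp(-r*dt) * [p*1.613423 + (1-p)*5.674354] = 3.600751


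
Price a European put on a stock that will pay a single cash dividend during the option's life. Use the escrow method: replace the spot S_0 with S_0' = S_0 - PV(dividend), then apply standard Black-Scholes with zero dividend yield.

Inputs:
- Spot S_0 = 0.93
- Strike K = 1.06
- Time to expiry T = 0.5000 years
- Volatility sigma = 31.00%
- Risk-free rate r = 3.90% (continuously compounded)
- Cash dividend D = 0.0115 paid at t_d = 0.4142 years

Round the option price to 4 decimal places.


Answer: Price = 0.1590

Derivation:
PV(D) = D * exp(-r * t_d) = 0.0115 * 0.98397597 = 0.01131572
S_0' = S_0 - PV(D) = 0.9300 - 0.01131572 = 0.91868428
d1 = (ln(S_0'/K) + (r + sigma^2/2)*T) / (sigma*sqrt(T)) = -0.45417548
d2 = d1 - sigma*sqrt(T) = -0.67337859
exp(-rT) = 0.98068890
N(-d1) = 0.67514874; N(-d2) = 0.74964677
P = K * exp(-rT) * N(-d2) - S_0' * N(-d1) = 1.0600 * 0.98068890 * 0.74964677 - 0.91868428 * 0.67514874 = 0.1590


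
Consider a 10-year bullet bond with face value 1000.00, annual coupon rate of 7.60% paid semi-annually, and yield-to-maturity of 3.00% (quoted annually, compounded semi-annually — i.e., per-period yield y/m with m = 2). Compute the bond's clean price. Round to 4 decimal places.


Coupon per period c = face * coupon_rate / m = 38.000000
Periods per year m = 2; per-period yield y/m = 0.015000
Number of cashflows N = 20
Cashflows (t years, CF_t, discount factor 1/(1+y/m)^(m*t), PV):
  t = 0.5000: CF_t = 38.000000, DF = 0.985222, PV = 37.438424
  t = 1.0000: CF_t = 38.000000, DF = 0.970662, PV = 36.885146
  t = 1.5000: CF_t = 38.000000, DF = 0.956317, PV = 36.340046
  t = 2.0000: CF_t = 38.000000, DF = 0.942184, PV = 35.803001
  t = 2.5000: CF_t = 38.000000, DF = 0.928260, PV = 35.273892
  t = 3.0000: CF_t = 38.000000, DF = 0.914542, PV = 34.752603
  t = 3.5000: CF_t = 38.000000, DF = 0.901027, PV = 34.239018
  t = 4.0000: CF_t = 38.000000, DF = 0.887711, PV = 33.733023
  t = 4.5000: CF_t = 38.000000, DF = 0.874592, PV = 33.234505
  t = 5.0000: CF_t = 38.000000, DF = 0.861667, PV = 32.743355
  t = 5.5000: CF_t = 38.000000, DF = 0.848933, PV = 32.259463
  t = 6.0000: CF_t = 38.000000, DF = 0.836387, PV = 31.782722
  t = 6.5000: CF_t = 38.000000, DF = 0.824027, PV = 31.313027
  t = 7.0000: CF_t = 38.000000, DF = 0.811849, PV = 30.850273
  t = 7.5000: CF_t = 38.000000, DF = 0.799852, PV = 30.394357
  t = 8.0000: CF_t = 38.000000, DF = 0.788031, PV = 29.945179
  t = 8.5000: CF_t = 38.000000, DF = 0.776385, PV = 29.502640
  t = 9.0000: CF_t = 38.000000, DF = 0.764912, PV = 29.066640
  t = 9.5000: CF_t = 38.000000, DF = 0.753607, PV = 28.637084
  t = 10.0000: CF_t = 1038.000000, DF = 0.742470, PV = 770.684294
Price P = sum_t PV_t = 1394.878692

Answer: Price = 1394.8787


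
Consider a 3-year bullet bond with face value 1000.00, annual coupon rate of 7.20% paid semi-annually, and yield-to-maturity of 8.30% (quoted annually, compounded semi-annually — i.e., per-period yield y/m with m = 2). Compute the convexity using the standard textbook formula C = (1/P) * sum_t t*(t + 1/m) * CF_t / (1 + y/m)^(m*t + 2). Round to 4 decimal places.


Coupon per period c = face * coupon_rate / m = 36.000000
Periods per year m = 2; per-period yield y/m = 0.041500
Number of cashflows N = 6
Cashflows (t years, CF_t, discount factor 1/(1+y/m)^(m*t), PV):
  t = 0.5000: CF_t = 36.000000, DF = 0.960154, PV = 34.565530
  t = 1.0000: CF_t = 36.000000, DF = 0.921895, PV = 33.188219
  t = 1.5000: CF_t = 36.000000, DF = 0.885161, PV = 31.865789
  t = 2.0000: CF_t = 36.000000, DF = 0.849890, PV = 30.596053
  t = 2.5000: CF_t = 36.000000, DF = 0.816025, PV = 29.376911
  t = 3.0000: CF_t = 1036.000000, DF = 0.783510, PV = 811.716006
Price P = sum_t PV_t = 971.308509
Convexity numerator sum_t t*(t + 1/m) * CF_t / (1+y/m)^(m*t + 2):
  t = 0.5000: term = 15.932895
  t = 1.0000: term = 45.894079
  t = 1.5000: term = 88.130733
  t = 2.0000: term = 141.031738
  t = 2.5000: term = 203.118202
  t = 3.0000: term = 7857.327589
Convexity = (1/P) * sum = 8351.435237 / 971.308509 = 8.598128

Answer: Convexity = 8.5981


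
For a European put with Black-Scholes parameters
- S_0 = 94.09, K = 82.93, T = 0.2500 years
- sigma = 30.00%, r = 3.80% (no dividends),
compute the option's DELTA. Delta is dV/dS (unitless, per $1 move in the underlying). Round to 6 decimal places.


Answer: Delta = -0.163535

Derivation:
d1 = 0.9800326170; d2 = 0.8300326170
phi(d1) = 0.2468016014; exp(-qT) = 1.0000000000; exp(-rT) = 0.9905449824
N(-d1) = 0.1635350093
Delta = -exp(-qT) * N(-d1) = -1.0000000000 * 0.1635350093 = -0.163535


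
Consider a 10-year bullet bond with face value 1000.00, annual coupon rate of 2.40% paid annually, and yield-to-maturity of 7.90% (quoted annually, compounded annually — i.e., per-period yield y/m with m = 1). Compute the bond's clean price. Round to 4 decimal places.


Answer: Price = 629.2751

Derivation:
Coupon per period c = face * coupon_rate / m = 24.000000
Periods per year m = 1; per-period yield y/m = 0.079000
Number of cashflows N = 10
Cashflows (t years, CF_t, discount factor 1/(1+y/m)^(m*t), PV):
  t = 1.0000: CF_t = 24.000000, DF = 0.926784, PV = 22.242817
  t = 2.0000: CF_t = 24.000000, DF = 0.858929, PV = 20.614289
  t = 3.0000: CF_t = 24.000000, DF = 0.796041, PV = 19.104994
  t = 4.0000: CF_t = 24.000000, DF = 0.737758, PV = 17.706204
  t = 5.0000: CF_t = 24.000000, DF = 0.683743, PV = 16.409828
  t = 6.0000: CF_t = 24.000000, DF = 0.633682, PV = 15.208367
  t = 7.0000: CF_t = 24.000000, DF = 0.587286, PV = 14.094872
  t = 8.0000: CF_t = 24.000000, DF = 0.544288, PV = 13.062902
  t = 9.0000: CF_t = 24.000000, DF = 0.504437, PV = 12.106490
  t = 10.0000: CF_t = 1024.000000, DF = 0.467504, PV = 478.724341
Price P = sum_t PV_t = 629.275103


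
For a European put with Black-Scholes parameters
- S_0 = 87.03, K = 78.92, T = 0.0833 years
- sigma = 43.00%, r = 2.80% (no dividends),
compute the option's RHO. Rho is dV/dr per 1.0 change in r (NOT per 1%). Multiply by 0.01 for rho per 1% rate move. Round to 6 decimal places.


Answer: Rho = -1.496424

Derivation:
d1 = 0.8690324652; d2 = 0.7449269859
phi(d1) = 0.2734744046; exp(-qT) = 1.0000000000; exp(-rT) = 0.9976703179
N(-d2) = 0.2281579302
Rho = -K*T*exp(-rT)*N(-d2) = -78.9200 * 0.0833 * 0.9976703179 * 0.2281579302 = -1.496424


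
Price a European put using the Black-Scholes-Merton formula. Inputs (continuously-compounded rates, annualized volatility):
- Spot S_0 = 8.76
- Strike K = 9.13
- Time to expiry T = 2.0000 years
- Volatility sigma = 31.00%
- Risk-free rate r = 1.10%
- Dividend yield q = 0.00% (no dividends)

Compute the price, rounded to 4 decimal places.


d1 = (ln(S/K) + (r - q + 0.5*sigma^2) * T) / (sigma * sqrt(T)) = 0.17502081
d2 = d1 - sigma * sqrt(T) = -0.26338539
exp(-rT) = 0.97824024; exp(-qT) = 1.00000000
P = K * exp(-rT) * N(-d2) - S_0 * exp(-qT) * N(-d1)
N(-d1) = 0.43053164; N(-d2) = 0.60387323
P = 9.1300 * 0.97824024 * 0.60387323 - 8.7600 * 1.00000000 * 0.43053164 = 1.6219

Answer: Price = 1.6219


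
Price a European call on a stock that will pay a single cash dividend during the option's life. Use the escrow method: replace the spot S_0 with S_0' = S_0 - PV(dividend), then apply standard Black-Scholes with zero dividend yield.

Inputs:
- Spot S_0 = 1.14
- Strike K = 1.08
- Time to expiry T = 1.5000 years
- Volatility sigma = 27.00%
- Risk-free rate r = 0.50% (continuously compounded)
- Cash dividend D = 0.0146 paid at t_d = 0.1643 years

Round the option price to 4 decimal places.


PV(D) = D * exp(-r * t_d) = 0.0146 * 0.99917884 = 0.01458801
S_0' = S_0 - PV(D) = 1.1400 - 0.01458801 = 1.12541199
d1 = (ln(S_0'/K) + (r + sigma^2/2)*T) / (sigma*sqrt(T)) = 0.31257648
d2 = d1 - sigma*sqrt(T) = -0.01810463
exp(-rT) = 0.99252805
N(d1) = 0.62269878; N(d2) = 0.49277769
C = S_0' * N(d1) - K * exp(-rT) * N(d2) = 1.12541199 * 0.62269878 - 1.0800 * 0.99252805 * 0.49277769 = 0.1726

Answer: Price = 0.1726


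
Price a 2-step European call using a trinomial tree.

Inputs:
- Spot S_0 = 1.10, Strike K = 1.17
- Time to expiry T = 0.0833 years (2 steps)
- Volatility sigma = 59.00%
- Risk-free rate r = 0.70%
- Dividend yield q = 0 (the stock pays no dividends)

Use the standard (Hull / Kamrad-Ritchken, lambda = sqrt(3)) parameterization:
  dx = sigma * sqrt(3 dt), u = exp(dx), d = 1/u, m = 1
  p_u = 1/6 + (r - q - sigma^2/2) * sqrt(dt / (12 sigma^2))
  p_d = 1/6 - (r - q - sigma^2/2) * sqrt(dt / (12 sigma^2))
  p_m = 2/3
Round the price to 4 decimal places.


Answer: Price = V(0,0) = 0.0482

Derivation:
dt = T/N = 0.041650; dx = sigma*sqrt(3*dt) = 0.208555
u = exp(dx) = 1.231896; d = 1/u = 0.811757
p_u = 0.149986, p_m = 0.666667, p_d = 0.183347
Discount per step: exp(-r*dt) = 0.999708
Stock lattice S(k, j) with j the centered position index:
  k=0: S(0,+0) = 1.1000
  k=1: S(1,-1) = 0.8929; S(1,+0) = 1.1000; S(1,+1) = 1.3551
  k=2: S(2,-2) = 0.7248; S(2,-1) = 0.8929; S(2,+0) = 1.1000; S(2,+1) = 1.3551; S(2,+2) = 1.6693
Terminal payoffs V(N, j) = max(S_T - K, 0):
  V(2,-2) = 0.000000; V(2,-1) = 0.000000; V(2,+0) = 0.000000; V(2,+1) = 0.185086; V(2,+2) = 0.499326
Backward induction: V(k, j) = exp(-r*dt) * [p_u * V(k+1, j+1) + p_m * V(k+1, j) + p_d * V(k+1, j-1)]
  V(1,-1) = exp(-r*dt) * [p_u*0.000000 + p_m*0.000000 + p_d*0.000000] = 0.000000
  V(1,+0) = exp(-r*dt) * [p_u*0.185086 + p_m*0.000000 + p_d*0.000000] = 0.027752
  V(1,+1) = exp(-r*dt) * [p_u*0.499326 + p_m*0.185086 + p_d*0.000000] = 0.198225
  V(0,+0) = exp(-r*dt) * [p_u*0.198225 + p_m*0.027752 + p_d*0.000000] = 0.048218


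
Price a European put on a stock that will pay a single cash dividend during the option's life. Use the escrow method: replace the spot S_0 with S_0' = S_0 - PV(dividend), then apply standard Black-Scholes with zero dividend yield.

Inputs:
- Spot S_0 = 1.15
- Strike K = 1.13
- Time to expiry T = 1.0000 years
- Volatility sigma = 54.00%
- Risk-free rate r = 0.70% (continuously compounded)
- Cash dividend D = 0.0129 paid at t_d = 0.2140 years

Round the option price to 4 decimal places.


PV(D) = D * exp(-r * t_d) = 0.0129 * 0.99850312 = 0.01288069
S_0' = S_0 - PV(D) = 1.1500 - 0.01288069 = 1.13711931
d1 = (ln(S_0'/K) + (r + sigma^2/2)*T) / (sigma*sqrt(T)) = 0.29459354
d2 = d1 - sigma*sqrt(T) = -0.24540646
exp(-rT) = 0.99302444
N(-d1) = 0.38415220; N(-d2) = 0.59692914
P = K * exp(-rT) * N(-d2) - S_0' * N(-d1) = 1.1300 * 0.99302444 * 0.59692914 - 1.13711931 * 0.38415220 = 0.2330

Answer: Price = 0.2330


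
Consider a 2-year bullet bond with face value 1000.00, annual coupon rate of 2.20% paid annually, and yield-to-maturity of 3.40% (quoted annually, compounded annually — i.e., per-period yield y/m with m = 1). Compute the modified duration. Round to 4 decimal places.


Coupon per period c = face * coupon_rate / m = 22.000000
Periods per year m = 1; per-period yield y/m = 0.034000
Number of cashflows N = 2
Cashflows (t years, CF_t, discount factor 1/(1+y/m)^(m*t), PV):
  t = 1.0000: CF_t = 22.000000, DF = 0.967118, PV = 21.276596
  t = 2.0000: CF_t = 1022.000000, DF = 0.935317, PV = 955.894182
Price P = sum_t PV_t = 977.170778
First compute Macaulay numerator sum_t t * PV_t:
  t * PV_t at t = 1.0000: 21.276596
  t * PV_t at t = 2.0000: 1911.788364
Macaulay duration D = 1933.064960 / 977.170778 = 1.978226
Modified duration = D / (1 + y/m) = 1.978226 / (1 + 0.034000) = 1.913178

Answer: Modified duration = 1.9132


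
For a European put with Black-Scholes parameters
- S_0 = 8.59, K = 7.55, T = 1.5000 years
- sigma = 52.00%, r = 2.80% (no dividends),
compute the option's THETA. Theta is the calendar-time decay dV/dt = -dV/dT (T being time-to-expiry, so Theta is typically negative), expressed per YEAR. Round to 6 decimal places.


Answer: Theta = -0.506975

Derivation:
d1 = 0.5870157775; d2 = -0.0498515556
phi(d1) = 0.3358024311; exp(-qT) = 1.0000000000; exp(-rT) = 0.9588697806
Theta = -S*exp(-qT)*phi(d1)*sigma/(2*sqrt(T)) + r*K*exp(-rT)*N(-d2) - q*S*exp(-qT)*N(-d1)
N(-d1) = 0.2785965552; N(-d2) = 0.5198796588; sqrt(T) = 1.2247448714
Term 1 = -8.5900 * 1.0000000000 * 0.3358024311 * 0.5200 / (2 * 1.2247448714) = -0.6123570444
Term 2 = 0.0280 * 7.5500 * 0.9588697806 * 0.5198796588 = 0.1053822435
Term 3 = 0 (no dividend yield, q = 0)
Theta = -0.6123570444 + (0.1053822435) + (0.0000000000) = -0.506975


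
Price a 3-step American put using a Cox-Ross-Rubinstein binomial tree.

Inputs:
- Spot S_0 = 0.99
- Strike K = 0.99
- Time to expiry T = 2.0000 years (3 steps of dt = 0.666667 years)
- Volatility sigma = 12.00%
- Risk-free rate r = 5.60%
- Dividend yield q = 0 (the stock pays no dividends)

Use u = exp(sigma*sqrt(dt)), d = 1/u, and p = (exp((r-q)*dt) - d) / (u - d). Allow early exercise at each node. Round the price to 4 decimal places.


Answer: Price = V(0,0) = 0.0355

Derivation:
dt = T/N = 0.666667
u = exp(sigma*sqrt(dt)) = 1.102940; d = 1/u = 0.906667
p = (exp((r-q)*dt) - d) / (u - d) = 0.669331
Discount per step: exp(-r*dt) = 0.963355
Stock lattice S(k, i) with i counting down-moves:
  k=0: S(0,0) = 0.9900
  k=1: S(1,0) = 1.0919; S(1,1) = 0.8976
  k=2: S(2,0) = 1.2043; S(2,1) = 0.9900; S(2,2) = 0.8138
  k=3: S(3,0) = 1.3283; S(3,1) = 1.0919; S(3,2) = 0.8976; S(3,3) = 0.7379
Terminal payoffs V(N, i) = max(K - S_T, 0):
  V(3,0) = 0.000000; V(3,1) = 0.000000; V(3,2) = 0.092399; V(3,3) = 0.252131
Backward induction: V(k, i) = exp(-r*dt) * [p * V(k+1, i) + (1-p) * V(k+1, i+1)]; then take max(V_cont, immediate exercise) for American.
  V(2,0) = exp(-r*dt) * [p*0.000000 + (1-p)*0.000000] = 0.000000; exercise = 0.000000; V(2,0) = max -> 0.000000
  V(2,1) = exp(-r*dt) * [p*0.000000 + (1-p)*0.092399] = 0.029434; exercise = 0.000000; V(2,1) = max -> 0.029434
  V(2,2) = exp(-r*dt) * [p*0.092399 + (1-p)*0.252131] = 0.139896; exercise = 0.176175; V(2,2) = max -> 0.176175
  V(1,0) = exp(-r*dt) * [p*0.000000 + (1-p)*0.029434] = 0.009376; exercise = 0.000000; V(1,0) = max -> 0.009376
  V(1,1) = exp(-r*dt) * [p*0.029434 + (1-p)*0.176175] = 0.075100; exercise = 0.092399; V(1,1) = max -> 0.092399
  V(0,0) = exp(-r*dt) * [p*0.009376 + (1-p)*0.092399] = 0.035480; exercise = 0.000000; V(0,0) = max -> 0.035480


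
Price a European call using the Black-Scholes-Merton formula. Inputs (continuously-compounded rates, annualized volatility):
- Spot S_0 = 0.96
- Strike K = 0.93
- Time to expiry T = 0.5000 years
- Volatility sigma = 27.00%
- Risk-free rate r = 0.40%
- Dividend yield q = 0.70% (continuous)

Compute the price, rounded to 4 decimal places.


d1 = (ln(S/K) + (r - q + 0.5*sigma^2) * T) / (sigma * sqrt(T)) = 0.25389689
d2 = d1 - sigma * sqrt(T) = 0.06297806
exp(-rT) = 0.99800200; exp(-qT) = 0.99650612
C = S_0 * exp(-qT) * N(d1) - K * exp(-rT) * N(d2)
N(d1) = 0.60021239; N(d2) = 0.52510801
C = 0.9600 * 0.99650612 * 0.60021239 - 0.9300 * 0.99800200 * 0.52510801 = 0.0868

Answer: Price = 0.0868


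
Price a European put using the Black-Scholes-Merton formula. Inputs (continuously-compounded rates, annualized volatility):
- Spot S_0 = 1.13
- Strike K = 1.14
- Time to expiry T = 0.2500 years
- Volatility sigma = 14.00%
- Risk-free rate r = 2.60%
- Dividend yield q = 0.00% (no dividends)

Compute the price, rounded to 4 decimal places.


Answer: Price = 0.0329

Derivation:
d1 = (ln(S/K) + (r - q + 0.5*sigma^2) * T) / (sigma * sqrt(T)) = 0.00199100
d2 = d1 - sigma * sqrt(T) = -0.06800900
exp(-rT) = 0.99352108; exp(-qT) = 1.00000000
P = K * exp(-rT) * N(-d2) - S_0 * exp(-qT) * N(-d1)
N(-d1) = 0.49920570; N(-d2) = 0.52711076
P = 1.1400 * 0.99352108 * 0.52711076 - 1.1300 * 1.00000000 * 0.49920570 = 0.0329


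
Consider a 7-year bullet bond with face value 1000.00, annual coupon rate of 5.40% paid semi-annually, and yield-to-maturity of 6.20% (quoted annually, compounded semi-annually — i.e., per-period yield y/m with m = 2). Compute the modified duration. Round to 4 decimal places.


Answer: Modified duration = 5.7137

Derivation:
Coupon per period c = face * coupon_rate / m = 27.000000
Periods per year m = 2; per-period yield y/m = 0.031000
Number of cashflows N = 14
Cashflows (t years, CF_t, discount factor 1/(1+y/m)^(m*t), PV):
  t = 0.5000: CF_t = 27.000000, DF = 0.969932, PV = 26.188167
  t = 1.0000: CF_t = 27.000000, DF = 0.940768, PV = 25.400744
  t = 1.5000: CF_t = 27.000000, DF = 0.912481, PV = 24.636997
  t = 2.0000: CF_t = 27.000000, DF = 0.885045, PV = 23.896214
  t = 2.5000: CF_t = 27.000000, DF = 0.858434, PV = 23.177705
  t = 3.0000: CF_t = 27.000000, DF = 0.832622, PV = 22.480801
  t = 3.5000: CF_t = 27.000000, DF = 0.807587, PV = 21.804850
  t = 4.0000: CF_t = 27.000000, DF = 0.783305, PV = 21.149224
  t = 4.5000: CF_t = 27.000000, DF = 0.759752, PV = 20.513312
  t = 5.0000: CF_t = 27.000000, DF = 0.736908, PV = 19.896519
  t = 5.5000: CF_t = 27.000000, DF = 0.714751, PV = 19.298273
  t = 6.0000: CF_t = 27.000000, DF = 0.693260, PV = 18.718015
  t = 6.5000: CF_t = 27.000000, DF = 0.672415, PV = 18.155203
  t = 7.0000: CF_t = 1027.000000, DF = 0.652197, PV = 669.806148
Price P = sum_t PV_t = 955.122172
First compute Macaulay numerator sum_t t * PV_t:
  t * PV_t at t = 0.5000: 13.094083
  t * PV_t at t = 1.0000: 25.400744
  t * PV_t at t = 1.5000: 36.955495
  t * PV_t at t = 2.0000: 47.792428
  t * PV_t at t = 2.5000: 57.944263
  t * PV_t at t = 3.0000: 67.442402
  t * PV_t at t = 3.5000: 76.316976
  t * PV_t at t = 4.0000: 84.596897
  t * PV_t at t = 4.5000: 92.309902
  t * PV_t at t = 5.0000: 99.482597
  t * PV_t at t = 5.5000: 106.140502
  t * PV_t at t = 6.0000: 112.308087
  t * PV_t at t = 6.5000: 118.008821
  t * PV_t at t = 7.0000: 4688.643037
Macaulay duration D = 5626.436235 / 955.122172 = 5.890803
Modified duration = D / (1 + y/m) = 5.890803 / (1 + 0.031000) = 5.713679


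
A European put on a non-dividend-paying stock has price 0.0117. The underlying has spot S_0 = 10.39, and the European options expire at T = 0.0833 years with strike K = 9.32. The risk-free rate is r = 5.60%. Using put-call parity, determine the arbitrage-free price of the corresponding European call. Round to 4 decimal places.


Answer: Call price = 1.1251

Derivation:
Put-call parity: C - P = S_0 * exp(-qT) - K * exp(-rT).
S_0 * exp(-qT) = 10.3900 * 1.00000000 = 10.39000000
K * exp(-rT) = 9.3200 * 0.99534606 = 9.27662531
C = P + S*exp(-qT) - K*exp(-rT)
C = 0.0117 + 10.39000000 - 9.27662531 = 1.1251


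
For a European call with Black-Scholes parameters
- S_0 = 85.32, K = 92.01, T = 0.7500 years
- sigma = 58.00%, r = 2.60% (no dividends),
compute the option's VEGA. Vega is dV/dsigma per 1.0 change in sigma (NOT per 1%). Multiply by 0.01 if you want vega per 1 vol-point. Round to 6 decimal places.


Answer: Vega = 29.191389

Derivation:
d1 = 0.1396821866; d2 = -0.3626125476
phi(d1) = 0.3950692987; exp(-qT) = 1.0000000000; exp(-rT) = 0.9806888952
Vega = S * exp(-qT) * phi(d1) * sqrt(T) = 85.3200 * 1.0000000000 * 0.3950692987 * 0.8660254038 = 29.191389


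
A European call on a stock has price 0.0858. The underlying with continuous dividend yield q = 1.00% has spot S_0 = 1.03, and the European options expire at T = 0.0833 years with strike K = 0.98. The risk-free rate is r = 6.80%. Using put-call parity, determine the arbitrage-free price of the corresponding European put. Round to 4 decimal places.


Answer: Put price = 0.0311

Derivation:
Put-call parity: C - P = S_0 * exp(-qT) - K * exp(-rT).
S_0 * exp(-qT) = 1.0300 * 0.99916735 = 1.02914237
K * exp(-rT) = 0.9800 * 0.99435161 = 0.97446458
P = C - S*exp(-qT) + K*exp(-rT)
P = 0.0858 - 1.02914237 + 0.97446458 = 0.0311


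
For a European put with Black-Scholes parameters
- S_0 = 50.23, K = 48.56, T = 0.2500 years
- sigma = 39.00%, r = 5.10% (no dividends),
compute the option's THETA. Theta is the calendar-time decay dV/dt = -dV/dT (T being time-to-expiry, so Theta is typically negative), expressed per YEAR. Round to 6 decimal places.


d1 = 0.3362810821; d2 = 0.1412810821
phi(d1) = 0.3770109615; exp(-qT) = 1.0000000000; exp(-rT) = 0.9873309369
Theta = -S*exp(-qT)*phi(d1)*sigma/(2*sqrt(T)) + r*K*exp(-rT)*N(-d2) - q*S*exp(-qT)*N(-d1)
N(-d1) = 0.3683294572; N(-d2) = 0.4438239470; sqrt(T) = 0.5000000000
Term 1 = -50.2300 * 1.0000000000 * 0.3770109615 * 0.3900 / (2 * 0.5000000000) = -7.3855316325
Term 2 = 0.0510 * 48.5600 * 0.9873309369 * 0.4438239470 = 1.0852313494
Term 3 = 0 (no dividend yield, q = 0)
Theta = -7.3855316325 + (1.0852313494) + (0.0000000000) = -6.300300

Answer: Theta = -6.300300


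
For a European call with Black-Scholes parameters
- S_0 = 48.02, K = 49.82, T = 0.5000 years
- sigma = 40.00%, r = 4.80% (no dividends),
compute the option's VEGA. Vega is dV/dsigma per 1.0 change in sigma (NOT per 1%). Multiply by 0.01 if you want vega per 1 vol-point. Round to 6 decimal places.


d1 = 0.0961703440; d2 = -0.1866723685
phi(d1) = 0.3971016838; exp(-qT) = 1.0000000000; exp(-rT) = 0.9762857098
Vega = S * exp(-qT) * phi(d1) * sqrt(T) = 48.0200 * 1.0000000000 * 0.3971016838 * 0.7071067812 = 13.483694

Answer: Vega = 13.483694


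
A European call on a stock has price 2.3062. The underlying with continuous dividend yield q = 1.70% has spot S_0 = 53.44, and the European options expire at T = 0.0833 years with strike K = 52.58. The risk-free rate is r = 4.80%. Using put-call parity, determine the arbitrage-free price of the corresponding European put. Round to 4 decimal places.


Put-call parity: C - P = S_0 * exp(-qT) - K * exp(-rT).
S_0 * exp(-qT) = 53.4400 * 0.99858490 = 53.36437717
K * exp(-rT) = 52.5800 * 0.99600958 = 52.37018387
P = C - S*exp(-qT) + K*exp(-rT)
P = 2.3062 - 53.36437717 + 52.37018387 = 1.3120

Answer: Put price = 1.3120


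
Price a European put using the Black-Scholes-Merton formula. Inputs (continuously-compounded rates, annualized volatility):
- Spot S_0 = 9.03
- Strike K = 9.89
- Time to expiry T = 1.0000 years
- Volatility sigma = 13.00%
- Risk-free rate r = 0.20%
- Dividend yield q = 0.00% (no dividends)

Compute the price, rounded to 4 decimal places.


d1 = (ln(S/K) + (r - q + 0.5*sigma^2) * T) / (sigma * sqrt(T)) = -0.61939829
d2 = d1 - sigma * sqrt(T) = -0.74939829
exp(-rT) = 0.99800200; exp(-qT) = 1.00000000
P = K * exp(-rT) * N(-d2) - S_0 * exp(-qT) * N(-d1)
N(-d1) = 0.73217300; N(-d2) = 0.77319141
P = 9.8900 * 0.99800200 * 0.77319141 - 9.0300 * 1.00000000 * 0.73217300 = 1.0201

Answer: Price = 1.0201


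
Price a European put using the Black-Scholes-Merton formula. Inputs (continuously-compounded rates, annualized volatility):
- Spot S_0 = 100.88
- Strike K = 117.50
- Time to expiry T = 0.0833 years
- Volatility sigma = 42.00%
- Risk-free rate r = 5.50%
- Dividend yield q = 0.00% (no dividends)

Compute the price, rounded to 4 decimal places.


d1 = (ln(S/K) + (r - q + 0.5*sigma^2) * T) / (sigma * sqrt(T)) = -1.15970044
d2 = d1 - sigma * sqrt(T) = -1.28091975
exp(-rT) = 0.99542898; exp(-qT) = 1.00000000
P = K * exp(-rT) * N(-d2) - S_0 * exp(-qT) * N(-d1)
N(-d1) = 0.87691460; N(-d2) = 0.89988907
P = 117.5000 * 0.99542898 * 0.89988907 - 100.8800 * 1.00000000 * 0.87691460 = 16.7905

Answer: Price = 16.7905


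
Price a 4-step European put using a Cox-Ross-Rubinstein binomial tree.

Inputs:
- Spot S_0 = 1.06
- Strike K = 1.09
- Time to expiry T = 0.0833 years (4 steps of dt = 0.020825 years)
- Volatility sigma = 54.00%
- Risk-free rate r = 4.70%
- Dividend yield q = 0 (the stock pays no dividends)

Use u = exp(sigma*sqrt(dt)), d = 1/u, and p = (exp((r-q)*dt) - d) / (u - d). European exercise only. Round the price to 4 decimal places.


dt = T/N = 0.020825
u = exp(sigma*sqrt(dt)) = 1.081043; d = 1/u = 0.925032
p = (exp((r-q)*dt) - d) / (u - d) = 0.486805
Discount per step: exp(-r*dt) = 0.999022
Stock lattice S(k, i) with i counting down-moves:
  k=0: S(0,0) = 1.0600
  k=1: S(1,0) = 1.1459; S(1,1) = 0.9805
  k=2: S(2,0) = 1.2388; S(2,1) = 1.0600; S(2,2) = 0.9070
  k=3: S(3,0) = 1.3392; S(3,1) = 1.1459; S(3,2) = 0.9805; S(3,3) = 0.8390
  k=4: S(4,0) = 1.4477; S(4,1) = 1.2388; S(4,2) = 1.0600; S(4,3) = 0.9070; S(4,4) = 0.7761
Terminal payoffs V(N, i) = max(K - S_T, 0):
  V(4,0) = 0.000000; V(4,1) = 0.000000; V(4,2) = 0.030000; V(4,3) = 0.182974; V(4,4) = 0.313872
Backward induction: V(k, i) = exp(-r*dt) * [p * V(k+1, i) + (1-p) * V(k+1, i+1)].
  V(3,0) = exp(-r*dt) * [p*0.000000 + (1-p)*0.000000] = 0.000000
  V(3,1) = exp(-r*dt) * [p*0.000000 + (1-p)*0.030000] = 0.015381
  V(3,2) = exp(-r*dt) * [p*0.030000 + (1-p)*0.182974] = 0.108399
  V(3,3) = exp(-r*dt) * [p*0.182974 + (1-p)*0.313872] = 0.249906
  V(2,0) = exp(-r*dt) * [p*0.000000 + (1-p)*0.015381] = 0.007886
  V(2,1) = exp(-r*dt) * [p*0.015381 + (1-p)*0.108399] = 0.063056
  V(2,2) = exp(-r*dt) * [p*0.108399 + (1-p)*0.249906] = 0.180843
  V(1,0) = exp(-r*dt) * [p*0.007886 + (1-p)*0.063056] = 0.036163
  V(1,1) = exp(-r*dt) * [p*0.063056 + (1-p)*0.180843] = 0.123383
  V(0,0) = exp(-r*dt) * [p*0.036163 + (1-p)*0.123383] = 0.080845

Answer: Price = V(0,0) = 0.0808


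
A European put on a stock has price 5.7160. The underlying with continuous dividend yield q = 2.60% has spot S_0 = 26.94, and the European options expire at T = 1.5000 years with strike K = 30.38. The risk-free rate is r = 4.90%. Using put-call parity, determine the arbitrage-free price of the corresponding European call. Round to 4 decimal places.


Answer: Call price = 3.3984

Derivation:
Put-call parity: C - P = S_0 * exp(-qT) - K * exp(-rT).
S_0 * exp(-qT) = 26.9400 * 0.96175071 = 25.90956410
K * exp(-rT) = 30.3800 * 0.92913615 = 28.22715611
C = P + S*exp(-qT) - K*exp(-rT)
C = 5.7160 + 25.90956410 - 28.22715611 = 3.3984


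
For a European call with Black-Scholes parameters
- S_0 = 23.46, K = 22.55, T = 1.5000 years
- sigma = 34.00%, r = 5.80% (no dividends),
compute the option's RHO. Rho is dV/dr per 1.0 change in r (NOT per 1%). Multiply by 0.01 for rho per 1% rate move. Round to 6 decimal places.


d1 = 0.5121397411; d2 = 0.0957264849
phi(d1) = 0.3499090237; exp(-qT) = 1.0000000000; exp(-rT) = 0.9166770956
N(d2) = 0.5381310972
Rho = K*T*exp(-rT)*N(d2) = 22.5500 * 1.5000 * 0.9166770956 * 0.5381310972 = 16.685617

Answer: Rho = 16.685617


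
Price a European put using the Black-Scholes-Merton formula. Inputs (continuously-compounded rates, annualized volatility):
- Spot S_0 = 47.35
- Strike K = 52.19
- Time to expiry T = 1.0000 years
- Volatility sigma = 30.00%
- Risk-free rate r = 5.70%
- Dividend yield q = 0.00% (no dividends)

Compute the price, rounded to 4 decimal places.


Answer: Price = 6.7877

Derivation:
d1 = (ln(S/K) + (r - q + 0.5*sigma^2) * T) / (sigma * sqrt(T)) = 0.01558638
d2 = d1 - sigma * sqrt(T) = -0.28441362
exp(-rT) = 0.94459407; exp(-qT) = 1.00000000
P = K * exp(-rT) * N(-d2) - S_0 * exp(-qT) * N(-d1)
N(-d1) = 0.49378219; N(-d2) = 0.61195329
P = 52.1900 * 0.94459407 * 0.61195329 - 47.3500 * 1.00000000 * 0.49378219 = 6.7877
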